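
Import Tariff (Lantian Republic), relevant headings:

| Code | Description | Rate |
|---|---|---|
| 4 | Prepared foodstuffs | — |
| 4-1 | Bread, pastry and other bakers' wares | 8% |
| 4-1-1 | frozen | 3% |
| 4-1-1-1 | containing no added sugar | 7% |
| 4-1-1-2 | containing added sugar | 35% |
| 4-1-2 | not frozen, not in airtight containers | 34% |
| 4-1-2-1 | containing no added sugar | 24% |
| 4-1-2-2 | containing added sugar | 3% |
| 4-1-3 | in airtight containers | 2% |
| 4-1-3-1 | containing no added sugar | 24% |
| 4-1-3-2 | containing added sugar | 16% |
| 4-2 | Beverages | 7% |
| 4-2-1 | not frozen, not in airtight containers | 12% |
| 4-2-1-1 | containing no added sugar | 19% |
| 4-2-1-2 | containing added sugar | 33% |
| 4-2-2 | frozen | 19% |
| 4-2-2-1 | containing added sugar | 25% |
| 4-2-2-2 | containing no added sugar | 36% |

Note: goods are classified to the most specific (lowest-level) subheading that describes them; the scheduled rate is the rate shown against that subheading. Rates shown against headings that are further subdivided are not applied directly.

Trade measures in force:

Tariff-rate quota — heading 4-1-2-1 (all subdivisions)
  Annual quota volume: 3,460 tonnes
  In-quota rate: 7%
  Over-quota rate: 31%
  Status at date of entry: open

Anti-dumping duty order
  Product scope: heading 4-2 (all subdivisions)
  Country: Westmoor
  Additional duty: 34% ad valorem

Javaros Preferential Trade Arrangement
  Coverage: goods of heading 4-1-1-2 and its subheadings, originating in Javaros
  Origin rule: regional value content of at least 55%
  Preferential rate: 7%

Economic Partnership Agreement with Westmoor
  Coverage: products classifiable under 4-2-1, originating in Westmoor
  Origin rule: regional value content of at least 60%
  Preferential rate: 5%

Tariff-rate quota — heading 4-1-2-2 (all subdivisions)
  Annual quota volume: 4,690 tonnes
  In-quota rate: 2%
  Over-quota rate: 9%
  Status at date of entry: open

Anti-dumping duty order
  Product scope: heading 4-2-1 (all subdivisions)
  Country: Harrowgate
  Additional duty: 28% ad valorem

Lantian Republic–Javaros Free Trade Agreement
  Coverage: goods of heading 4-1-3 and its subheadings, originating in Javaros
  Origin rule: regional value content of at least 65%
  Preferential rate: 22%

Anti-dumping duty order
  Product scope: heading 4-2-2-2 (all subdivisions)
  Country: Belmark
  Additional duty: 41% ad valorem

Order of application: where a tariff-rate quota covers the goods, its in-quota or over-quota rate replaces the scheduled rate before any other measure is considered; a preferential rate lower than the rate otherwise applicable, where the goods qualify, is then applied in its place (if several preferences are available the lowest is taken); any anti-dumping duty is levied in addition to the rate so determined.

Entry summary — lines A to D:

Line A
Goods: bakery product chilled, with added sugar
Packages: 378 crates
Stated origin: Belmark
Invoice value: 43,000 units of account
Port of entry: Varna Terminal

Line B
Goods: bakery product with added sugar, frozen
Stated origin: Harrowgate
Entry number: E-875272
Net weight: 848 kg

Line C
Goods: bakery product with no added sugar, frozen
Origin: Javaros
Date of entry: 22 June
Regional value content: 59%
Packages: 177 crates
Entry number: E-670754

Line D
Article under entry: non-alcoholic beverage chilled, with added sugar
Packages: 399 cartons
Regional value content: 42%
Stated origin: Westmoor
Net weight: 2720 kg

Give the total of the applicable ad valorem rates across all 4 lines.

111%

Line A: bakery product → 4-1; chilled → 4-1-2; with added sugar → 4-1-2-2. Scheduled 3%. quota on 4-1-2-2 open → in-quota 2%. → 2%.
Line B: bakery product → 4-1; frozen → 4-1-1; with added sugar → 4-1-1-2. Scheduled 35%. No special measure applies. → 35%.
Line C: bakery product → 4-1; frozen → 4-1-1; with no added sugar → 4-1-1-1. Scheduled 7%. Javaros agreement on 4-1-1-2: 4-1-1-1 not covered; Javaros agreement on 4-1-3: 4-1-1-1 not covered. → 7%.
Line D: non-alcoholic beverage → 4-2; chilled → 4-2-1; with added sugar → 4-2-1-2. Scheduled 33%. Westmoor agreement on 4-2-1: RVC < 60%; anti-dumping (Westmoor, 4-2): +34%; total 33% + 34% = 67%. → 67%.
Sum: 2% + 35% + 7% + 67% = 111%.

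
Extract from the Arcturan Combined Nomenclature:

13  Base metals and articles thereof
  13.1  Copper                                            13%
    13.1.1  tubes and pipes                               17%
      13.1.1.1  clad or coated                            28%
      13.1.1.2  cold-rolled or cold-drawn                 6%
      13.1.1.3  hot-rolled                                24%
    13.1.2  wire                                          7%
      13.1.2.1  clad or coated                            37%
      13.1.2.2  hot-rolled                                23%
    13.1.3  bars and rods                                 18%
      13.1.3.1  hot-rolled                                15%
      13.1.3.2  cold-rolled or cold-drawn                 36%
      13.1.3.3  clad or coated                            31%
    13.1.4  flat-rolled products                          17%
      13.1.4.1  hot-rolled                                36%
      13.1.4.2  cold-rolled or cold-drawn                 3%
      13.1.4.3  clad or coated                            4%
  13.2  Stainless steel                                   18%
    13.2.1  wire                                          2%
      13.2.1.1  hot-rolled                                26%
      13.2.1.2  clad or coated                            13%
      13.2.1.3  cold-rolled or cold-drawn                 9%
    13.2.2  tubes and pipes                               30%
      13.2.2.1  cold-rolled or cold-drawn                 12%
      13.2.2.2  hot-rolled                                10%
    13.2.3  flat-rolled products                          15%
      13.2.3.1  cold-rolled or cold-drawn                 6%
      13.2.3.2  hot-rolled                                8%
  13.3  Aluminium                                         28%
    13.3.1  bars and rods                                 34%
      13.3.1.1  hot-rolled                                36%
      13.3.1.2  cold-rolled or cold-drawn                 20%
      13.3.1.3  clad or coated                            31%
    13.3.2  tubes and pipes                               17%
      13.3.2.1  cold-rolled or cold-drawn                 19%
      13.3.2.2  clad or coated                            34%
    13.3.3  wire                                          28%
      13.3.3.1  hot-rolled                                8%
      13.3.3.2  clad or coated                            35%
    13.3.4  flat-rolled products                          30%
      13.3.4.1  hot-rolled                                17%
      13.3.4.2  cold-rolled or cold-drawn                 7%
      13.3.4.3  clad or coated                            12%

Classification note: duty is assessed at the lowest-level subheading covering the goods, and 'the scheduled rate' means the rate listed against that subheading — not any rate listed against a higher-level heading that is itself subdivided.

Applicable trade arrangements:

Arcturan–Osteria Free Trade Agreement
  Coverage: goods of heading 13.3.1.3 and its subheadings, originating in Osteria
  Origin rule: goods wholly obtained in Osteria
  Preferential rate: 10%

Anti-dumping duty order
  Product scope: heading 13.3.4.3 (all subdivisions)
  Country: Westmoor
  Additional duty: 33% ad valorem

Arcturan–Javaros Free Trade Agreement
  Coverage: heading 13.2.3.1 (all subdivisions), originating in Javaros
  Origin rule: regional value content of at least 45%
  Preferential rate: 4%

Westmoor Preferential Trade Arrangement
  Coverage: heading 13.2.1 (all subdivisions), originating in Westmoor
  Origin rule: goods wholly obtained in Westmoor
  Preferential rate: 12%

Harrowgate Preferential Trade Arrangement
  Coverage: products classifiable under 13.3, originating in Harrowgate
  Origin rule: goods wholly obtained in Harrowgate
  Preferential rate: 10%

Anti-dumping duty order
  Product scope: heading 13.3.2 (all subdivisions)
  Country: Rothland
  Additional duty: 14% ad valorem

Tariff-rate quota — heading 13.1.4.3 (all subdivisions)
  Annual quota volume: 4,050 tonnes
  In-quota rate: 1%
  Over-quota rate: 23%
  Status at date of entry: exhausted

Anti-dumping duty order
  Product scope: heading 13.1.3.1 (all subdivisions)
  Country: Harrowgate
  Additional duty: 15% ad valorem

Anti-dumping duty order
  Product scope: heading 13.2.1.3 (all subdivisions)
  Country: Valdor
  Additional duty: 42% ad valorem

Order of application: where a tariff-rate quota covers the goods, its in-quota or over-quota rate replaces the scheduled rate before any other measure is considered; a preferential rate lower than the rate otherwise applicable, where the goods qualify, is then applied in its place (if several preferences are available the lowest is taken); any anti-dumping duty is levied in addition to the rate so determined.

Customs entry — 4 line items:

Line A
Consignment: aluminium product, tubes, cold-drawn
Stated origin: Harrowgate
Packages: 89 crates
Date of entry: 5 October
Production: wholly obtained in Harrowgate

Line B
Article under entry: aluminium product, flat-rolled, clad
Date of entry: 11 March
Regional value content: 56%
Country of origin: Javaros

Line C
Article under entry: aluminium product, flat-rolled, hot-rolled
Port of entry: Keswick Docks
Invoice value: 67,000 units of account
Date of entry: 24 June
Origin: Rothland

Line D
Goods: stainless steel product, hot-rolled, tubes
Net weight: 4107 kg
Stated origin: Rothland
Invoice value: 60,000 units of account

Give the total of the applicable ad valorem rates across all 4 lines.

49%

Line A: aluminium → 13.3; tubes → 13.3.2; cold-drawn → 13.3.2.1. Scheduled 19%. Harrowgate agreement on 13.3: wholly obtained → 10% available; preferential 10%. → 10%.
Line B: aluminium → 13.3; flat-rolled → 13.3.4; clad → 13.3.4.3. Scheduled 12%. Javaros agreement on 13.2.3.1: 13.3.4.3 not covered. → 12%.
Line C: aluminium → 13.3; flat-rolled → 13.3.4; hot-rolled → 13.3.4.1. Scheduled 17%. No special measure applies. → 17%.
Line D: stainless steel → 13.2; tubes → 13.2.2; hot-rolled → 13.2.2.2. Scheduled 10%. No special measure applies. → 10%.
Sum: 10% + 12% + 17% + 10% = 49%.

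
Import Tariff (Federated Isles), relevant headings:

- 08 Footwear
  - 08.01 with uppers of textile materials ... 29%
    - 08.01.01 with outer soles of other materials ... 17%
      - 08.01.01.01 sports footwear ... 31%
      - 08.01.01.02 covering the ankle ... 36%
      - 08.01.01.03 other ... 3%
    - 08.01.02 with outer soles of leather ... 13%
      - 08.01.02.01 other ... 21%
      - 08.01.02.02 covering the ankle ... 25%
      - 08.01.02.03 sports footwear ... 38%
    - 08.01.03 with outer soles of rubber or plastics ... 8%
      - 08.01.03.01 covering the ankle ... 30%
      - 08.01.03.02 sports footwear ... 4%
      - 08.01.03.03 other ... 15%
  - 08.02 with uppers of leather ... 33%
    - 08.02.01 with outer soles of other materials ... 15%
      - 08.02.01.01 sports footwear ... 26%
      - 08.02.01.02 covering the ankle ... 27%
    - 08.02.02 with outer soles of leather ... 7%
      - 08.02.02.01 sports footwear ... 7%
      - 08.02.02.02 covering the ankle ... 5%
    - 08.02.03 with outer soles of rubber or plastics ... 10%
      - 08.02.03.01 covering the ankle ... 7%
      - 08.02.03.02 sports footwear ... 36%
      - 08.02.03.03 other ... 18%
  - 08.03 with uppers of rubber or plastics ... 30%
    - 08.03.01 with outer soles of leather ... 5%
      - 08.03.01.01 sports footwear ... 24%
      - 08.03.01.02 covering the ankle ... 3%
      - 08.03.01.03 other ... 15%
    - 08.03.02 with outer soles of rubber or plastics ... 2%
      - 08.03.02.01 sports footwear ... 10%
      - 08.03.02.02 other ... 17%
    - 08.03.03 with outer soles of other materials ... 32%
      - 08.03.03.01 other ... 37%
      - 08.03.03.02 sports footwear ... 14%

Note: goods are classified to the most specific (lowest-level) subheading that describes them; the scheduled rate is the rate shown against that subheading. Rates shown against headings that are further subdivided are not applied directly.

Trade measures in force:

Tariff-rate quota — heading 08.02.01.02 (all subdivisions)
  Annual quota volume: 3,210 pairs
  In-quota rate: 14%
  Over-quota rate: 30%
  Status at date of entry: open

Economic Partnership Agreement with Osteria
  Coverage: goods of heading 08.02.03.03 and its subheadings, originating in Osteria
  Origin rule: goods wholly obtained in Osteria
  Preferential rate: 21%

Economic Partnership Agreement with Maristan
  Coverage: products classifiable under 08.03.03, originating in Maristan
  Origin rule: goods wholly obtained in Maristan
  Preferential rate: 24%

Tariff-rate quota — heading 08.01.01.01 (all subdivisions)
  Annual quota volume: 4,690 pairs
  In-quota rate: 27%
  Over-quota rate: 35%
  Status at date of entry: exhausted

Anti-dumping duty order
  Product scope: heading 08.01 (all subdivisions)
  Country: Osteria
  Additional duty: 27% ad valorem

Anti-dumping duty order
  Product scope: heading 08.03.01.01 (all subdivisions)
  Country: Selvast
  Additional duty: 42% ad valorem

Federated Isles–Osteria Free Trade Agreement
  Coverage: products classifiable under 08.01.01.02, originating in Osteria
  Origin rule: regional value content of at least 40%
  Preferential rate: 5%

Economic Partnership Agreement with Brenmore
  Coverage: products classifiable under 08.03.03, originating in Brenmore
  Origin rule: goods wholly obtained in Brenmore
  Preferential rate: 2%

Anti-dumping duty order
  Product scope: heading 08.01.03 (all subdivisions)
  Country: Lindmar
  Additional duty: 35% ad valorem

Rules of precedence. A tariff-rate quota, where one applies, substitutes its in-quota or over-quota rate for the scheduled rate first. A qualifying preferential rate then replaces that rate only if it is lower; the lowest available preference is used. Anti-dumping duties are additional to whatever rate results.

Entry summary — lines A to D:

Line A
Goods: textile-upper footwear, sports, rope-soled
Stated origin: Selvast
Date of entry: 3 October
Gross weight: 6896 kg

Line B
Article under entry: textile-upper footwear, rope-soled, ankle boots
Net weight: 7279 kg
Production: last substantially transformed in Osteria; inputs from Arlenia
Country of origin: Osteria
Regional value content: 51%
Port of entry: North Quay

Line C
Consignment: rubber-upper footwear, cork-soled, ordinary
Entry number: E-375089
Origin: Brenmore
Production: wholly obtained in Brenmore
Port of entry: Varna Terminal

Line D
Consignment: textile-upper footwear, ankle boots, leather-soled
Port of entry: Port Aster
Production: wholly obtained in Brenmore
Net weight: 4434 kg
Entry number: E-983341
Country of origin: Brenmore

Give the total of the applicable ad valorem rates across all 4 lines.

Line A: textile-upper → 08.01; rope-soled → 08.01.01; sports → 08.01.01.01. Scheduled 31%. quota on 08.01.01.01 exhausted → over-quota 35%. → 35%.
Line B: textile-upper → 08.01; rope-soled → 08.01.01; ankle boots → 08.01.01.02. Scheduled 36%. Osteria agreement on 08.02.03.03: 08.01.01.02 not covered; Osteria agreement on 08.01.01.02: RVC ≥ 40% → 5% available; preferential 5%; anti-dumping (Osteria, 08.01): +27%; total 5% + 27% = 32%. → 32%.
Line C: rubber-upper → 08.03; cork-soled → 08.03.03; ordinary → 08.03.03.01. Scheduled 37%. Brenmore agreement on 08.03.03: wholly obtained → 2% available; preferential 2%. → 2%.
Line D: textile-upper → 08.01; leather-soled → 08.01.02; ankle boots → 08.01.02.02. Scheduled 25%. Brenmore agreement on 08.03.03: 08.01.02.02 not covered. → 25%.
Sum: 35% + 32% + 2% + 25% = 94%.

94%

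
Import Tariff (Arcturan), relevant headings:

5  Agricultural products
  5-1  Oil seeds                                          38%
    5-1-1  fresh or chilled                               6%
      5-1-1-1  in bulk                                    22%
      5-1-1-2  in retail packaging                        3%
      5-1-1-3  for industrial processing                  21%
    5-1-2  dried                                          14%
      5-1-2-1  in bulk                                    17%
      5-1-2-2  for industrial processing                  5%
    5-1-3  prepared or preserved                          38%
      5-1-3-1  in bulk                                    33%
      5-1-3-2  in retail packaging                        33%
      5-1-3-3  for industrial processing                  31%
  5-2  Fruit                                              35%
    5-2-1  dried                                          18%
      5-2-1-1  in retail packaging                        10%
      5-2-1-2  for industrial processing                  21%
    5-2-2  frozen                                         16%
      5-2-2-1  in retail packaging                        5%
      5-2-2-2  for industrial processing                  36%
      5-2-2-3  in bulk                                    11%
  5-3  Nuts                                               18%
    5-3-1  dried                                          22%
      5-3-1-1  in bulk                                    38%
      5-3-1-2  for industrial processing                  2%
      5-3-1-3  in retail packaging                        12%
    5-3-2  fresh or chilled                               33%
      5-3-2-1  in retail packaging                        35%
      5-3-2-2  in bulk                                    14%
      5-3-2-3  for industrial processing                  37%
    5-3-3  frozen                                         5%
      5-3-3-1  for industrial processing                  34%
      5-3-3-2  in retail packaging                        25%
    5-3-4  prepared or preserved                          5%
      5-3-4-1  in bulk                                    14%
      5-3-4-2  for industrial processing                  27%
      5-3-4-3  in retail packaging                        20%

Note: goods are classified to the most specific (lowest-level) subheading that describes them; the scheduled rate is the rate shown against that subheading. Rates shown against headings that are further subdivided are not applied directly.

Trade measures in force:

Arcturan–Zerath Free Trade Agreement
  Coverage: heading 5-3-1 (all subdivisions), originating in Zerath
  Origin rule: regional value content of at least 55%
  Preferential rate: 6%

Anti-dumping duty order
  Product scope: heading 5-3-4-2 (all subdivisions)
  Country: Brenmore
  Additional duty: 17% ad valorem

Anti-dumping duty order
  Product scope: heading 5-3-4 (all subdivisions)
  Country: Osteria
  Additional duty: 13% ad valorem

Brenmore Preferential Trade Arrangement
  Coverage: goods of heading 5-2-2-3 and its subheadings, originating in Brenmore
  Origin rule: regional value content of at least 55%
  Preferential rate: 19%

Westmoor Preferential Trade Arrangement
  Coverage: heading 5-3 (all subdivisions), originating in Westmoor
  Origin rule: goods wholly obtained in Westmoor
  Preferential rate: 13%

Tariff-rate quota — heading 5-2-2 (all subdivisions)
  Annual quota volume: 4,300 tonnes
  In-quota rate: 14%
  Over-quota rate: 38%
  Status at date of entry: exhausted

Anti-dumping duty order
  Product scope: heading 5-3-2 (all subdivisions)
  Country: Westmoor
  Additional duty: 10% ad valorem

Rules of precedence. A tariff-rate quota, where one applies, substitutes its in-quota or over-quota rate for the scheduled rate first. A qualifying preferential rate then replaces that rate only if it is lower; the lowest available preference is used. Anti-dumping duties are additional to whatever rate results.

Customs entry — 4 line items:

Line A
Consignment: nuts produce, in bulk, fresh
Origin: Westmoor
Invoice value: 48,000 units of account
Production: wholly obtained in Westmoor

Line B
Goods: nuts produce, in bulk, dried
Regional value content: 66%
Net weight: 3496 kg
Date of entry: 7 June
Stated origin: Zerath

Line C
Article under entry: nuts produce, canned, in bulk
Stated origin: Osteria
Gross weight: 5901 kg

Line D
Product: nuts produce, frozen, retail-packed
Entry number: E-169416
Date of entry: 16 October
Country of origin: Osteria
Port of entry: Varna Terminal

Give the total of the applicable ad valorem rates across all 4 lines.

Line A: nuts → 5-3; fresh → 5-3-2; in bulk → 5-3-2-2. Scheduled 14%. Westmoor agreement on 5-3: wholly obtained → 13% available; preferential 13%; anti-dumping (Westmoor, 5-3-2): +10%; total 13% + 10% = 23%. → 23%.
Line B: nuts → 5-3; dried → 5-3-1; in bulk → 5-3-1-1. Scheduled 38%. Zerath agreement on 5-3-1: RVC ≥ 55% → 6% available; preferential 6%. → 6%.
Line C: nuts → 5-3; canned → 5-3-4; in bulk → 5-3-4-1. Scheduled 14%. anti-dumping (Osteria, 5-3-4): +13%; total 14% + 13% = 27%. → 27%.
Line D: nuts → 5-3; frozen → 5-3-3; retail-packed → 5-3-3-2. Scheduled 25%. No special measure applies. → 25%.
Sum: 23% + 6% + 27% + 25% = 81%.

81%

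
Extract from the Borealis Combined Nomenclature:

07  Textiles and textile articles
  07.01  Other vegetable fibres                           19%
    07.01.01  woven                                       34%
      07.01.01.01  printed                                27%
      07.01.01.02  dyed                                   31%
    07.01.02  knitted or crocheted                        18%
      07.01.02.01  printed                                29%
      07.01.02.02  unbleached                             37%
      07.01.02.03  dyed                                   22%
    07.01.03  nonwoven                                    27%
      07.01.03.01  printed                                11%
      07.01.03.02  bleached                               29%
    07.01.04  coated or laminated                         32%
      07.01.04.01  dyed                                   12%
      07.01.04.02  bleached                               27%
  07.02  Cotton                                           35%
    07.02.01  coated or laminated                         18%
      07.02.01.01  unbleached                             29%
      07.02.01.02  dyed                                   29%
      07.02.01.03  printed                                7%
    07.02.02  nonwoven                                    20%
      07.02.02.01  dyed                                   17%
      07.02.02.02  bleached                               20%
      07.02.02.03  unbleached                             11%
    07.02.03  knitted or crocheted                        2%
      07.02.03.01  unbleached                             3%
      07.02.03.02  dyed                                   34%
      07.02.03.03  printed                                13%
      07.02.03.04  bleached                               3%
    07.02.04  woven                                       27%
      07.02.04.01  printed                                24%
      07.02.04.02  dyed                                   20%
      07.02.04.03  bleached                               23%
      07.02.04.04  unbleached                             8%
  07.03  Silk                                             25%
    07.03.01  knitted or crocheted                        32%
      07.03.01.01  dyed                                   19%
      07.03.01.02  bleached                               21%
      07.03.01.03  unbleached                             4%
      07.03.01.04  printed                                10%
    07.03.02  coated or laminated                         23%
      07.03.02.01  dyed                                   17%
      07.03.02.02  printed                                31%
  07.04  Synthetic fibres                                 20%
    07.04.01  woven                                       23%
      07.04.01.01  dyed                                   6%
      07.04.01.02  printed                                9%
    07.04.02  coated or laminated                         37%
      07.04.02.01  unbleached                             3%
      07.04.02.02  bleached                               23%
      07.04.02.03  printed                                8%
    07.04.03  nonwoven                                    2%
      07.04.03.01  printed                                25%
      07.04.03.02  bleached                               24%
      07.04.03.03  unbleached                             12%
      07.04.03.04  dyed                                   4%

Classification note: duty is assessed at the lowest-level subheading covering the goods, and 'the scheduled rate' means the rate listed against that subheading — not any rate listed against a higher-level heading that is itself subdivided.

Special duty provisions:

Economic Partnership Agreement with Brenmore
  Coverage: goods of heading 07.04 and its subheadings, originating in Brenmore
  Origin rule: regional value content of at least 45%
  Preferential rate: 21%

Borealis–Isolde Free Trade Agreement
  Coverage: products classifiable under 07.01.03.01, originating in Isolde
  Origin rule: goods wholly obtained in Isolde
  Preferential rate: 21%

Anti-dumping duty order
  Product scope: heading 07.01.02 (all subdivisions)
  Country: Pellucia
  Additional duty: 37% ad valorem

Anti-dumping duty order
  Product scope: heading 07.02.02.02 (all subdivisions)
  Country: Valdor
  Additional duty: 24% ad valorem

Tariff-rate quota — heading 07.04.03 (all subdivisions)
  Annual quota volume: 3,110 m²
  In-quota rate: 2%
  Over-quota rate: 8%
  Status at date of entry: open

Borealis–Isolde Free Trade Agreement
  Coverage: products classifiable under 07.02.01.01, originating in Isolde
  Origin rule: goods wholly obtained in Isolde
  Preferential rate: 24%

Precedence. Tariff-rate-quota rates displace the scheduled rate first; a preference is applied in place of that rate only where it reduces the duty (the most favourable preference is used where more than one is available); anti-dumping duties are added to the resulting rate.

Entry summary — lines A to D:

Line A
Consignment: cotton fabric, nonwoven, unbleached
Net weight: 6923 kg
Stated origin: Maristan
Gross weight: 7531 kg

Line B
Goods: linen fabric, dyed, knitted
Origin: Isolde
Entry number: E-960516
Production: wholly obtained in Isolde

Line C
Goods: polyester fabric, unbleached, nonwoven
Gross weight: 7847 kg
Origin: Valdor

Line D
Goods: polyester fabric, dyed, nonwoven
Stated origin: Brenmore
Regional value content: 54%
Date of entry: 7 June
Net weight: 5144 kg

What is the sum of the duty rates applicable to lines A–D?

37%

Line A: cotton → 07.02; nonwoven → 07.02.02; unbleached → 07.02.02.03. Scheduled 11%. No special measure applies. → 11%.
Line B: linen → 07.01; knitted → 07.01.02; dyed → 07.01.02.03. Scheduled 22%. Isolde agreement on 07.01.03.01: 07.01.02.03 not covered; Isolde agreement on 07.02.01.01: 07.01.02.03 not covered. → 22%.
Line C: polyester → 07.04; nonwoven → 07.04.03; unbleached → 07.04.03.03. Scheduled 12%. quota on 07.04.03 open → in-quota 2%. → 2%.
Line D: polyester → 07.04; nonwoven → 07.04.03; dyed → 07.04.03.04. Scheduled 4%. quota on 07.04.03 open → in-quota 2%; Brenmore agreement on 07.04: RVC ≥ 45% → 21% available; preference 21% not lower than 2% → no reduction. → 2%.
Sum: 11% + 22% + 2% + 2% = 37%.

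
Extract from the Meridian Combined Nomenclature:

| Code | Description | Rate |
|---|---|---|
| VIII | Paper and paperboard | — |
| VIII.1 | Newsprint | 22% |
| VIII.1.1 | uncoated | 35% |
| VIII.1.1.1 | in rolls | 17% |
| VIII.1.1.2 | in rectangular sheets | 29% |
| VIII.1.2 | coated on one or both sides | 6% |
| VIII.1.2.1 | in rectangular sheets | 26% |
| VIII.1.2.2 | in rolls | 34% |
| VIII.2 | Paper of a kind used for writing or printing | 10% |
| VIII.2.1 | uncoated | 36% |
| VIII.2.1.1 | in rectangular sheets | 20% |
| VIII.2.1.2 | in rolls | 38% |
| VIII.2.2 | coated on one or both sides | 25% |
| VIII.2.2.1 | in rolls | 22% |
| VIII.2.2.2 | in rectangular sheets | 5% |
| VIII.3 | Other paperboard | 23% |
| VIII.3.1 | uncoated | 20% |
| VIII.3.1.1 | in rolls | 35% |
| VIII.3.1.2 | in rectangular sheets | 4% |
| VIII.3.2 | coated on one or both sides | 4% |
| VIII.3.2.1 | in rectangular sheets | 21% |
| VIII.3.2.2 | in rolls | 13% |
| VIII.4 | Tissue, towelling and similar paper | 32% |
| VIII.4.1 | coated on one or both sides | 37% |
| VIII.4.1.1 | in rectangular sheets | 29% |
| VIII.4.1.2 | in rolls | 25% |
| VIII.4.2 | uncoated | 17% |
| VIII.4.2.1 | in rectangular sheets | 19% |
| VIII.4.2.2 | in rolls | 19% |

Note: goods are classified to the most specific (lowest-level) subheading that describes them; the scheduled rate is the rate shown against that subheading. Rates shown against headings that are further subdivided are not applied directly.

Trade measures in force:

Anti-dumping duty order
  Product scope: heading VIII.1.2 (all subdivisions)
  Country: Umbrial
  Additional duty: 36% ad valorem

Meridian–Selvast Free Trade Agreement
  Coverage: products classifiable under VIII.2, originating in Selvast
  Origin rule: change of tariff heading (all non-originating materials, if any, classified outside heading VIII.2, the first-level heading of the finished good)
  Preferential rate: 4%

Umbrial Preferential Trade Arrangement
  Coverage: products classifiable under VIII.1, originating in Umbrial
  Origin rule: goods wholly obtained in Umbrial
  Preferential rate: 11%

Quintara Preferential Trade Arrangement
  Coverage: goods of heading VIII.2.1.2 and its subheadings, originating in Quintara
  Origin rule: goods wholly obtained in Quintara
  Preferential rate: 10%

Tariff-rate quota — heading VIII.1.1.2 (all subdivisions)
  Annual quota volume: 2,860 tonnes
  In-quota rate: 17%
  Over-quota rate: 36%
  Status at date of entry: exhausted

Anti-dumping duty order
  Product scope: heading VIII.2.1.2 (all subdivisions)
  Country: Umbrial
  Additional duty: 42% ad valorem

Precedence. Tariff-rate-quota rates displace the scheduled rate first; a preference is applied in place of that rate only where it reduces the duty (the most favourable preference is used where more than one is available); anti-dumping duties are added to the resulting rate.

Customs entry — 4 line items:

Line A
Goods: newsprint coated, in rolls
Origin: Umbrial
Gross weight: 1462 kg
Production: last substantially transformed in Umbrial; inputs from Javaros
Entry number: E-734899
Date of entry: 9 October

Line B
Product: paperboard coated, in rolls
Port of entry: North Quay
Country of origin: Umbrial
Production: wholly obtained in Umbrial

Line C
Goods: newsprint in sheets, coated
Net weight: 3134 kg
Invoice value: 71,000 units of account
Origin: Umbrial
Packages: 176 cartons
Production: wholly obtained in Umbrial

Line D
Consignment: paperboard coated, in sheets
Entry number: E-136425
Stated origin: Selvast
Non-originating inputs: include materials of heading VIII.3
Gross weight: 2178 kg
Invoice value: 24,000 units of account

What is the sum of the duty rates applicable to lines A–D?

Line A: newsprint → VIII.1; coated → VIII.1.2; in rolls → VIII.1.2.2. Scheduled 34%. Umbrial agreement on VIII.1: not wholly obtained; anti-dumping (Umbrial, VIII.1.2): +36%; total 34% + 36% = 70%. → 70%.
Line B: paperboard → VIII.3; coated → VIII.3.2; in rolls → VIII.3.2.2. Scheduled 13%. Umbrial agreement on VIII.1: VIII.3.2.2 not covered. → 13%.
Line C: newsprint → VIII.1; coated → VIII.1.2; in sheets → VIII.1.2.1. Scheduled 26%. Umbrial agreement on VIII.1: wholly obtained → 11% available; preferential 11%; anti-dumping (Umbrial, VIII.1.2): +36%; total 11% + 36% = 47%. → 47%.
Line D: paperboard → VIII.3; coated → VIII.3.2; in sheets → VIII.3.2.1. Scheduled 21%. Selvast agreement on VIII.2: VIII.3.2.1 not covered. → 21%.
Sum: 70% + 13% + 47% + 21% = 151%.

151%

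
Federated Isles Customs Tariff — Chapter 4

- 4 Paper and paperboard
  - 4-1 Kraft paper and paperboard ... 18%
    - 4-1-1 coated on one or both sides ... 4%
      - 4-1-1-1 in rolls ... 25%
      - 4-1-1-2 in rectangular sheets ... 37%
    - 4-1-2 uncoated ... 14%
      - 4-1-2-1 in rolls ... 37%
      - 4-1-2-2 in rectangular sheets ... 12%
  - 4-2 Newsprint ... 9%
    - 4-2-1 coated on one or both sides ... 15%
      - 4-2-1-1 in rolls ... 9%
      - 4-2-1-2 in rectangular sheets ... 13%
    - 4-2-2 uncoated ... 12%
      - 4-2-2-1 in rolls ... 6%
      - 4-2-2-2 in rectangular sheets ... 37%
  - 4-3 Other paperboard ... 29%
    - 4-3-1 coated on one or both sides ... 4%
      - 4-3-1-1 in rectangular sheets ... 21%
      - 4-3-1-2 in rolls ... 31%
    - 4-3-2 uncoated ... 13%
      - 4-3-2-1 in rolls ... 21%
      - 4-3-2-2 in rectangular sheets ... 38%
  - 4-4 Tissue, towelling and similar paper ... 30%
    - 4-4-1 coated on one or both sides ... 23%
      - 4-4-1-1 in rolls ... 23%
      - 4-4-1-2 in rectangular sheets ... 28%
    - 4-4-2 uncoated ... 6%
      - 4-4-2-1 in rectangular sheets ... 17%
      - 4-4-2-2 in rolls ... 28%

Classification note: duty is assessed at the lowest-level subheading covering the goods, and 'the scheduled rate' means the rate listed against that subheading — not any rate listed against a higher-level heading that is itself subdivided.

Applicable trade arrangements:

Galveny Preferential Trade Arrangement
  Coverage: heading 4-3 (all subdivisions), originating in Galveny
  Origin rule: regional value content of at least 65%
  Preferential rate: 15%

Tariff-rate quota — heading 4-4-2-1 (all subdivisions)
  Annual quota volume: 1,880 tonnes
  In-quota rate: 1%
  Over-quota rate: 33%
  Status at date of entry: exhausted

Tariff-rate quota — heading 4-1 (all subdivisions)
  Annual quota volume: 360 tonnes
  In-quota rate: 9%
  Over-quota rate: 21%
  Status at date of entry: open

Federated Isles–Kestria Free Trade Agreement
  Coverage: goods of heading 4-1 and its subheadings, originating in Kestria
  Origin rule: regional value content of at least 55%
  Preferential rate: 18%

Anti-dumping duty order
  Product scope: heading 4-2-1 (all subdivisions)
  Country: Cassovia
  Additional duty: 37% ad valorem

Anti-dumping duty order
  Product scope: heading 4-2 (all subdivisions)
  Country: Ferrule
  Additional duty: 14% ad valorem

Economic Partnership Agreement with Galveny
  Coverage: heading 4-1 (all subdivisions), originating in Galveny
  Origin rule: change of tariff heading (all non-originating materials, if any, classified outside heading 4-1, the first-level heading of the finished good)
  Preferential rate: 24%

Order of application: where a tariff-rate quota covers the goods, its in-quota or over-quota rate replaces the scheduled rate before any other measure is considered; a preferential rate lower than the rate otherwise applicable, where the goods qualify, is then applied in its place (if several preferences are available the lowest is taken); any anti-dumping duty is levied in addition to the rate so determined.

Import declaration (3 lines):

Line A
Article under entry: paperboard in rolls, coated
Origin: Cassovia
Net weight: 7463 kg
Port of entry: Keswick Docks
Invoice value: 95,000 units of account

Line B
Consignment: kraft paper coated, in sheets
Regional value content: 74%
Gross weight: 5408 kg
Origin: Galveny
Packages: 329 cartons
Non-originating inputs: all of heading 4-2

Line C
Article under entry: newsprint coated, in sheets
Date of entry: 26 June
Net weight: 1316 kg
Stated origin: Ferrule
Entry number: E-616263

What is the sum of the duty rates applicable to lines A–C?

67%

Line A: paperboard → 4-3; coated → 4-3-1; in rolls → 4-3-1-2. Scheduled 31%. No special measure applies. → 31%.
Line B: kraft paper → 4-1; coated → 4-1-1; in sheets → 4-1-1-2. Scheduled 37%. quota on 4-1 open → in-quota 9%; Galveny agreement on 4-3: 4-1-1-2 not covered; Galveny agreement on 4-1: CTH met → 24% available; preference 24% not lower than 9% → no reduction. → 9%.
Line C: newsprint → 4-2; coated → 4-2-1; in sheets → 4-2-1-2. Scheduled 13%. anti-dumping (Ferrule, 4-2): +14%; total 13% + 14% = 27%. → 27%.
Sum: 31% + 9% + 27% = 67%.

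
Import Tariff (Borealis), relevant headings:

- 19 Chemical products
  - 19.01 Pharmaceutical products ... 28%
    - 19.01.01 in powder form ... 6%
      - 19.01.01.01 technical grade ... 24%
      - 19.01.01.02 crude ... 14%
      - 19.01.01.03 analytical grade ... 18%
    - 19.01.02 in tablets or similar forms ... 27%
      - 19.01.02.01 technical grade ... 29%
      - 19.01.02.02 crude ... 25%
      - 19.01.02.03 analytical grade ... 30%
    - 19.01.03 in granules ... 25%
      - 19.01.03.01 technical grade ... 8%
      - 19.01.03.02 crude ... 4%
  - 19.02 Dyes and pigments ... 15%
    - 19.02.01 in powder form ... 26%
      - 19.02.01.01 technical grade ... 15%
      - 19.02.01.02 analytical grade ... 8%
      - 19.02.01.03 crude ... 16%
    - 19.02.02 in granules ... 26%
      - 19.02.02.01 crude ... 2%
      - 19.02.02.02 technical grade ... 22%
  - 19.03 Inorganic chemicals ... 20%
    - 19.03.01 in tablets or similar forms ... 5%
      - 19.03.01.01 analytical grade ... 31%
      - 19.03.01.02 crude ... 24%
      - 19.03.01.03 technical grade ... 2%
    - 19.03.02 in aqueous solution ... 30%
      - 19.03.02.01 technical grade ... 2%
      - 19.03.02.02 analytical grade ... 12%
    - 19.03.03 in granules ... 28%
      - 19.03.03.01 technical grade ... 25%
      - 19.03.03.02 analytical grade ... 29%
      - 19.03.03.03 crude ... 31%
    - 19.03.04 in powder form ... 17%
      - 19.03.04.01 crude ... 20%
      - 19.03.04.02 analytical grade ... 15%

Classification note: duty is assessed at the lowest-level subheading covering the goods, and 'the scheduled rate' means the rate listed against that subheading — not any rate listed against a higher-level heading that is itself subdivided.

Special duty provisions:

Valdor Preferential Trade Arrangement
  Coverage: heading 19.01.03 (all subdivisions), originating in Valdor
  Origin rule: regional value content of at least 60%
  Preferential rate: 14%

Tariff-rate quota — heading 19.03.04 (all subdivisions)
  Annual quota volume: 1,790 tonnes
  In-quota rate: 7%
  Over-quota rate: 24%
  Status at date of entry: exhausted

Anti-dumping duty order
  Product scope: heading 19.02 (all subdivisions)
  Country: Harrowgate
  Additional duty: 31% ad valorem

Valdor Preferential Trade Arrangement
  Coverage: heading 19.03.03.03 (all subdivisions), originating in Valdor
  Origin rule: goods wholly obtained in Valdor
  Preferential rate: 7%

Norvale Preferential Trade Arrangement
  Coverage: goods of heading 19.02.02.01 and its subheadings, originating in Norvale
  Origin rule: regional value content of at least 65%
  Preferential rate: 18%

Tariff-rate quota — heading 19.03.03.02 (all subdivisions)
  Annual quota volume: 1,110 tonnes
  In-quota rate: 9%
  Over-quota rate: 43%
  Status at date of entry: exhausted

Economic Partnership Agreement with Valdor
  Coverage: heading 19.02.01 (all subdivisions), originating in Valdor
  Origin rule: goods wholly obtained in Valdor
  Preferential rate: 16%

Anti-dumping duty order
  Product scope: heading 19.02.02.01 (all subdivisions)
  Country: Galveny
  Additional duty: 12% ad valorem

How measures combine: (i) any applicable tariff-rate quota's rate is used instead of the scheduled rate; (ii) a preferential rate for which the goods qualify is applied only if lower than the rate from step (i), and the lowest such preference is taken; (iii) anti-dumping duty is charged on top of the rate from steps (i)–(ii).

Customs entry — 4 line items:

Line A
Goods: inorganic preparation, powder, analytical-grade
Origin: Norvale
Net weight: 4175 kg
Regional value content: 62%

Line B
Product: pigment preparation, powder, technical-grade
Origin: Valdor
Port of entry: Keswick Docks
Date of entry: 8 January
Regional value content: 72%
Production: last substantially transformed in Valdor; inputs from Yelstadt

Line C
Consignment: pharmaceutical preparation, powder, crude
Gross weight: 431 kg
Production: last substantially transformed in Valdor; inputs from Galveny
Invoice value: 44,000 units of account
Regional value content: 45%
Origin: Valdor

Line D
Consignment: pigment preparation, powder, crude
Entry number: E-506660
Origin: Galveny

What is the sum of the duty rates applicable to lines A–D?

69%

Line A: inorganic → 19.03; powder → 19.03.04; analytical-grade → 19.03.04.02. Scheduled 15%. quota on 19.03.04 exhausted → over-quota 24%; Norvale agreement on 19.02.02.01: 19.03.04.02 not covered. → 24%.
Line B: pigment → 19.02; powder → 19.02.01; technical-grade → 19.02.01.01. Scheduled 15%. Valdor agreement on 19.01.03: 19.02.01.01 not covered; Valdor agreement on 19.03.03.03: 19.02.01.01 not covered; Valdor agreement on 19.02.01: not wholly obtained. → 15%.
Line C: pharmaceutical → 19.01; powder → 19.01.01; crude → 19.01.01.02. Scheduled 14%. Valdor agreement on 19.01.03: 19.01.01.02 not covered; Valdor agreement on 19.03.03.03: 19.01.01.02 not covered; Valdor agreement on 19.02.01: 19.01.01.02 not covered. → 14%.
Line D: pigment → 19.02; powder → 19.02.01; crude → 19.02.01.03. Scheduled 16%. No special measure applies. → 16%.
Sum: 24% + 15% + 14% + 16% = 69%.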